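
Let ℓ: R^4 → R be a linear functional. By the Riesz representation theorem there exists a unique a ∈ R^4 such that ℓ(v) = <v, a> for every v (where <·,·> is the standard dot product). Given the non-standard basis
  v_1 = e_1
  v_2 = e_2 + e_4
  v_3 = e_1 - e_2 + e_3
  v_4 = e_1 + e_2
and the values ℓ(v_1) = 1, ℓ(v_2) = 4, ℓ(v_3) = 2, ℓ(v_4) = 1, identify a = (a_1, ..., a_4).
a = (1, 0, 1, 4)

Write a = (a_1, ..., a_4) in the standard basis. For each basis vector v_i, ℓ(v_i) = <v_i, a> is a linear equation in the a_j's. Collect the n equations into a matrix system V a = ℓ, where row i of V is v_i (expressed in the standard basis). Since V is invertible (lower-triangular with 1s on the diagonal, up to permutation), solve by back-substitution:
  V =
[[1, 0, 0, 0],
 [0, 1, 0, 1],
 [1, -1, 1, 0],
 [1, 1, 0, 0]]
  V a = (1, 4, 2, 1)
Solving gives a = (1, 0, 1, 4).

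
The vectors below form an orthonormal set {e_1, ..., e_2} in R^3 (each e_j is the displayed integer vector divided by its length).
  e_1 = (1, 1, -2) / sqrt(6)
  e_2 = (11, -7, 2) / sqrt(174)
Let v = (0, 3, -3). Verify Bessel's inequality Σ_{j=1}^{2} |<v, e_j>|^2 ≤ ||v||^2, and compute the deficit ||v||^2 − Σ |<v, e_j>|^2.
Σ |<v, e_j>|^2 = 513/29; ||v||^2 = 18; deficit = 9/29

Write each e_j = u_j / sqrt(<u_j, u_j>) where u_j is the displayed integer vector. Then <v, e_j> = <v, u_j> / sqrt(<u_j, u_j>), so |<v, e_j>|^2 = <v, u_j>^2 / <u_j, u_j>.
Coefficients: <v, e_1> = 9/sqrt(6), <v, e_2> = -27/sqrt(174).
Square and sum: Σ |<v, e_j>|^2 = 513/29.
Compute ||v||^2 = v·v = 18.
Deficit = 18 − 513/29 = 9/29 ≥ 0, confirming Bessel's inequality. (The deficit equals ||v − Σ <v,e_j> e_j||^2, the squared distance from v to span{e_j}.)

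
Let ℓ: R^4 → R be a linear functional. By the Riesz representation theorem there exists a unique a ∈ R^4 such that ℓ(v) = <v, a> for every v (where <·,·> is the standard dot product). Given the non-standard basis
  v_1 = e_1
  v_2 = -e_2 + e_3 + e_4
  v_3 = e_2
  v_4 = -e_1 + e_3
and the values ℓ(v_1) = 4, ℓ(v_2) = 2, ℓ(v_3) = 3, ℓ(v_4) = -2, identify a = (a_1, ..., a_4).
a = (4, 3, 2, 3)

Write a = (a_1, ..., a_4) in the standard basis. For each basis vector v_i, ℓ(v_i) = <v_i, a> is a linear equation in the a_j's. Collect the n equations into a matrix system V a = ℓ, where row i of V is v_i (expressed in the standard basis). Since V is invertible (lower-triangular with 1s on the diagonal, up to permutation), solve by back-substitution:
  V =
[[1, 0, 0, 0],
 [0, -1, 1, 1],
 [0, 1, 0, 0],
 [-1, 0, 1, 0]]
  V a = (4, 2, 3, -2)
Solving gives a = (4, 3, 2, 3).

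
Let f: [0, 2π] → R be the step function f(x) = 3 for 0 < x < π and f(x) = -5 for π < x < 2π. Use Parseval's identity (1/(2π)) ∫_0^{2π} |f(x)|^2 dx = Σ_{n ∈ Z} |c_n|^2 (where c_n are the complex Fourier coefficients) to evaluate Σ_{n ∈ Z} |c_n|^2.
Σ |c_n|^2 = 17

Parseval equates the L^2 energy of f (normalised by 1/(2π)) with the ℓ^2 sum of its Fourier coefficients: (1/(2π)) ∫_0^{2π} |f|^2 = Σ |c_n|^2.
Compute the left side: (1/(2π)) [∫_0^π 3^2 dx + ∫_π^{2π} (-5)^2 dx] = (1/(2π)) · (9π + 25π) = (9 + 25)/2 = 17.
So Σ_{n ∈ Z} |c_n|^2 = 17.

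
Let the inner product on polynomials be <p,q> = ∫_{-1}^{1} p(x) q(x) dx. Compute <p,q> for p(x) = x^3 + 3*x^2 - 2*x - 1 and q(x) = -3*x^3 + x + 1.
<p,q> = 64/105

Expand the product: p(x)·q(x) = -3*x^6 - 9*x^5 + 7*x^4 + 7*x^3 + x^2 - 3*x - 1.
∫_{-1}^{1} of each monomial x^k gives [2/(k+1) if k even, 0 if k odd]. Integrating term-by-term (or equivalently evaluating the antiderivative F(x) = -3*x^7/7 - 3*x^6/2 + 7*x^5/5 + 7*x^4/4 + x^3/3 - 3*x^2/2 - x at the endpoints):
  F(1) − F(−1) = -397/420 − (-653/420) = 64/105.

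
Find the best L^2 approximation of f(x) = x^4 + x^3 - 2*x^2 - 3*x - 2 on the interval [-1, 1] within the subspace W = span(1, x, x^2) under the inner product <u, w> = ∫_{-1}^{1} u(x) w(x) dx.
g(x) = -8*x^2/7 - 12*x/5 - 73/35

The best approximation g ∈ W is the orthogonal projection of f onto W. Writing g = a_0 + a_1 x + a_2 x^2, the coefficients solve the normal equations G · a = b where
  G_{ij} = <φ_i, φ_j> and b_i = <f, φ_i>, with φ_0 = 1, φ_1 = x, φ_2 = x^2.
G =
  [2, 0, 2/3]
  [0, 2/3, 0]
  [2/3, 0, 2/5],
b = (-74/15, -8/5, -194/105).
Solving gives a_0 = -73/35, a_1 = -12/5, a_2 = -8/7, so
  g(x) = -8*x^2/7 - 12*x/5 - 73/35.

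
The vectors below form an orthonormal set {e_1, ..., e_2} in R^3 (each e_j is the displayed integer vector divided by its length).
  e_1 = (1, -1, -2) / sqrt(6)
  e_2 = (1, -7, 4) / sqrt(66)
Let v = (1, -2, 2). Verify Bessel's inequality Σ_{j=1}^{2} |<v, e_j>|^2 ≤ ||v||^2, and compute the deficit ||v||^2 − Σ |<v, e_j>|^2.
Σ |<v, e_j>|^2 = 90/11; ||v||^2 = 9; deficit = 9/11

Write each e_j = u_j / sqrt(<u_j, u_j>) where u_j is the displayed integer vector. Then <v, e_j> = <v, u_j> / sqrt(<u_j, u_j>), so |<v, e_j>|^2 = <v, u_j>^2 / <u_j, u_j>.
Coefficients: <v, e_1> = -1/sqrt(6), <v, e_2> = 23/sqrt(66).
Square and sum: Σ |<v, e_j>|^2 = 90/11.
Compute ||v||^2 = v·v = 9.
Deficit = 9 − 90/11 = 9/11 ≥ 0, confirming Bessel's inequality. (The deficit equals ||v − Σ <v,e_j> e_j||^2, the squared distance from v to span{e_j}.)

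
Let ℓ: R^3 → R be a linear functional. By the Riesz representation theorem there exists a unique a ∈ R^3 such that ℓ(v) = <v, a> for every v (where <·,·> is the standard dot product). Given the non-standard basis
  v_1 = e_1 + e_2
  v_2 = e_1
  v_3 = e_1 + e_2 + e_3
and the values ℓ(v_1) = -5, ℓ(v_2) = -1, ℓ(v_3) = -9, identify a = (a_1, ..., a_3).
a = (-1, -4, -4)

Write a = (a_1, ..., a_3) in the standard basis. For each basis vector v_i, ℓ(v_i) = <v_i, a> is a linear equation in the a_j's. Collect the n equations into a matrix system V a = ℓ, where row i of V is v_i (expressed in the standard basis). Since V is invertible (lower-triangular with 1s on the diagonal, up to permutation), solve by back-substitution:
  V =
[[1, 1, 0],
 [1, 0, 0],
 [1, 1, 1]]
  V a = (-5, -1, -9)
Solving gives a = (-1, -4, -4).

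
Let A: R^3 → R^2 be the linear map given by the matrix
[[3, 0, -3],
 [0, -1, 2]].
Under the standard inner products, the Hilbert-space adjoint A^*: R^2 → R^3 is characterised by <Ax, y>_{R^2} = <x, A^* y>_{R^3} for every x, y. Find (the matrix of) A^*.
A^* = A^T =
[[3, 0],
 [0, -1],
 [-3, 2]]

For real matrices with standard dot products, the defining identity <Ax, y> = <x, A^* y> gives (Ax)^T y = x^T (A^*) y, i.e. x^T A^T y = x^T (A^*) y. Since this holds for all x, y, we must have A^* = A^T. Therefore
A^* =
[[3, 0],
 [0, -1],
 [-3, 2]].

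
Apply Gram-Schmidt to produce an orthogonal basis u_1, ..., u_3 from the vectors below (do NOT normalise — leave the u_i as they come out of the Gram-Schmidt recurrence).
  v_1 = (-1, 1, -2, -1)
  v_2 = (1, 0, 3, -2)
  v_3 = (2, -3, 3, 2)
Orthogonal basis:
  u_1 = (-1, 1, -2, -1)
  u_2 = (2/7, 5/7, 11/7, -19/7)
  u_3 = (15/73, -72/73, -27/73, -33/73)

Apply the Gram-Schmidt recurrence
  u_1 = v_1
  u_i = v_i − Σ_{j<i} ((v_i · u_j) / (u_j · u_j)) · u_j.

Step by step this gives:
  u_1 = (-1, 1, -2, -1)
  u_2 = (2/7, 5/7, 11/7, -19/7)
  u_3 = (15/73, -72/73, -27/73, -33/73)

Orthogonality check:
  u_2 · u_1 = 0 (should be 0)
  u_3 · u_1 = 0 (should be 0)
  u_3 · u_2 = 0 (should be 0)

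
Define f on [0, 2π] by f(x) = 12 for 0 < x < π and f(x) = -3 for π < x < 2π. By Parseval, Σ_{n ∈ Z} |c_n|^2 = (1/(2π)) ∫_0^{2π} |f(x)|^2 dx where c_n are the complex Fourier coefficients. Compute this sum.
Σ |c_n|^2 = 153/2

Parseval equates the L^2 energy of f (normalised by 1/(2π)) with the ℓ^2 sum of its Fourier coefficients: (1/(2π)) ∫_0^{2π} |f|^2 = Σ |c_n|^2.
Compute the left side: (1/(2π)) [∫_0^π 12^2 dx + ∫_π^{2π} (-3)^2 dx] = (1/(2π)) · (144π + 9π) = (144 + 9)/2 = 153/2.
So Σ_{n ∈ Z} |c_n|^2 = 153/2.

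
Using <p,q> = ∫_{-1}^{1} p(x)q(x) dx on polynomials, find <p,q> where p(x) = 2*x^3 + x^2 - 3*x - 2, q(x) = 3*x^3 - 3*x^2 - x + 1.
<p,q> = -128/105

Expand the product: p(x)·q(x) = 6*x^6 - 3*x^5 - 14*x^4 + 4*x^3 + 10*x^2 - x - 2.
∫_{-1}^{1} of each monomial x^k gives [2/(k+1) if k even, 0 if k odd]. Integrating term-by-term (or equivalently evaluating the antiderivative F(x) = 6*x^7/7 - x^6/2 - 14*x^5/5 + x^4 + 10*x^3/3 - x^2/2 - 2*x at the endpoints):
  F(1) − F(−1) = -64/105 − (64/105) = -128/105.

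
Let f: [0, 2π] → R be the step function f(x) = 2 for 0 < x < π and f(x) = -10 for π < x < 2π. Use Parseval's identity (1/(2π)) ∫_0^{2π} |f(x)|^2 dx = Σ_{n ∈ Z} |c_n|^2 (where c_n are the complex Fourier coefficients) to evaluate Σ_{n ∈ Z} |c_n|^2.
Σ |c_n|^2 = 52

Parseval equates the L^2 energy of f (normalised by 1/(2π)) with the ℓ^2 sum of its Fourier coefficients: (1/(2π)) ∫_0^{2π} |f|^2 = Σ |c_n|^2.
Compute the left side: (1/(2π)) [∫_0^π 2^2 dx + ∫_π^{2π} (-10)^2 dx] = (1/(2π)) · (4π + 100π) = (4 + 100)/2 = 52.
So Σ_{n ∈ Z} |c_n|^2 = 52.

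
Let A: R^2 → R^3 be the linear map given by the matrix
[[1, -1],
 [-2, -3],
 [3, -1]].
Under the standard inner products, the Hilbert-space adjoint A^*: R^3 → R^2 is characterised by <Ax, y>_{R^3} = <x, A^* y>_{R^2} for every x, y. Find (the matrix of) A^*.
A^* = A^T =
[[1, -2, 3],
 [-1, -3, -1]]

For real matrices with standard dot products, the defining identity <Ax, y> = <x, A^* y> gives (Ax)^T y = x^T (A^*) y, i.e. x^T A^T y = x^T (A^*) y. Since this holds for all x, y, we must have A^* = A^T. Therefore
A^* =
[[1, -2, 3],
 [-1, -3, -1]].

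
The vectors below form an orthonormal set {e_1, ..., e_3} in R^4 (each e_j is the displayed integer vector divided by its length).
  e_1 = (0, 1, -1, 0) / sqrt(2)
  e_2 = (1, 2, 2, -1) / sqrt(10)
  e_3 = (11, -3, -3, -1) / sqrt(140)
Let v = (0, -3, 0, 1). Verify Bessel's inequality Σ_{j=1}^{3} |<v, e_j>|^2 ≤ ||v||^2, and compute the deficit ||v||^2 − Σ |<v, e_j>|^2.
Σ |<v, e_j>|^2 = 69/7; ||v||^2 = 10; deficit = 1/7

Write each e_j = u_j / sqrt(<u_j, u_j>) where u_j is the displayed integer vector. Then <v, e_j> = <v, u_j> / sqrt(<u_j, u_j>), so |<v, e_j>|^2 = <v, u_j>^2 / <u_j, u_j>.
Coefficients: <v, e_1> = -3/sqrt(2), <v, e_2> = -7/sqrt(10), <v, e_3> = 8/sqrt(140).
Square and sum: Σ |<v, e_j>|^2 = 69/7.
Compute ||v||^2 = v·v = 10.
Deficit = 10 − 69/7 = 1/7 ≥ 0, confirming Bessel's inequality. (The deficit equals ||v − Σ <v,e_j> e_j||^2, the squared distance from v to span{e_j}.)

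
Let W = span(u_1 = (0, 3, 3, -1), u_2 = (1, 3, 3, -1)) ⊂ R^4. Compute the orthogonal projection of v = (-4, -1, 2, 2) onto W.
proj_W(v) = (-4, 3/19, 3/19, -1/19)

Set up U = [u_1 | ... | u_2] ∈ R^(4×2). The projector onto W = col(U) is P = U (U^T U)^(-1) U^T.
Compute U^T U =
  [19, 19]
  [19, 20],
and U^T v = (1, -3).
Solve U^T U · c = U^T v for the coefficients: c = (77/19, -4). The projection is proj_W(v) = U c.
Check: (v - proj_W(v)) · u_1 = 0  (should be 0).
Check: (v - proj_W(v)) · u_2 = 0  (should be 0).
Result: proj_W(v) = (-4, 3/19, 3/19, -1/19).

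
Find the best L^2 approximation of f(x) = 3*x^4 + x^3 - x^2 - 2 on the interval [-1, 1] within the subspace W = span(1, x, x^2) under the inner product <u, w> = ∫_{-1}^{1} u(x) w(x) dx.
g(x) = 11*x^2/7 + 3*x/5 - 79/35

The best approximation g ∈ W is the orthogonal projection of f onto W. Writing g = a_0 + a_1 x + a_2 x^2, the coefficients solve the normal equations G · a = b where
  G_{ij} = <φ_i, φ_j> and b_i = <f, φ_i>, with φ_0 = 1, φ_1 = x, φ_2 = x^2.
G =
  [2, 0, 2/3]
  [0, 2/3, 0]
  [2/3, 0, 2/5],
b = (-52/15, 2/5, -92/105).
Solving gives a_0 = -79/35, a_1 = 3/5, a_2 = 11/7, so
  g(x) = 11*x^2/7 + 3*x/5 - 79/35.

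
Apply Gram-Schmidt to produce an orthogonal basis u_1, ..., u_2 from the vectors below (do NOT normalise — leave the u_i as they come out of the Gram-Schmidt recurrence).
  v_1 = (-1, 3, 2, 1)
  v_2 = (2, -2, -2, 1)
Orthogonal basis:
  u_1 = (-1, 3, 2, 1)
  u_2 = (19/15, 1/5, -8/15, 26/15)

Apply the Gram-Schmidt recurrence
  u_1 = v_1
  u_i = v_i − Σ_{j<i} ((v_i · u_j) / (u_j · u_j)) · u_j.

Step by step this gives:
  u_1 = (-1, 3, 2, 1)
  u_2 = (19/15, 1/5, -8/15, 26/15)

Orthogonality check:
  u_2 · u_1 = 0 (should be 0)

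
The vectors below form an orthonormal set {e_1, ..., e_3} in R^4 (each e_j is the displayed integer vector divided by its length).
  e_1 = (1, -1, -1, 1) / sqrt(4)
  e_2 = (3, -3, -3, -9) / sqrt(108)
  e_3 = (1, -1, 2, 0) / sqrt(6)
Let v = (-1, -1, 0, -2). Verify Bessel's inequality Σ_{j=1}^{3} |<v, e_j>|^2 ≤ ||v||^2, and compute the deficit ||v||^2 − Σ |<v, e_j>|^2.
Σ |<v, e_j>|^2 = 4; ||v||^2 = 6; deficit = 2

Write each e_j = u_j / sqrt(<u_j, u_j>) where u_j is the displayed integer vector. Then <v, e_j> = <v, u_j> / sqrt(<u_j, u_j>), so |<v, e_j>|^2 = <v, u_j>^2 / <u_j, u_j>.
Coefficients: <v, e_1> = -2/sqrt(4), <v, e_2> = 18/sqrt(108), <v, e_3> = 0/sqrt(6).
Square and sum: Σ |<v, e_j>|^2 = 4.
Compute ||v||^2 = v·v = 6.
Deficit = 6 − 4 = 2 ≥ 0, confirming Bessel's inequality. (The deficit equals ||v − Σ <v,e_j> e_j||^2, the squared distance from v to span{e_j}.)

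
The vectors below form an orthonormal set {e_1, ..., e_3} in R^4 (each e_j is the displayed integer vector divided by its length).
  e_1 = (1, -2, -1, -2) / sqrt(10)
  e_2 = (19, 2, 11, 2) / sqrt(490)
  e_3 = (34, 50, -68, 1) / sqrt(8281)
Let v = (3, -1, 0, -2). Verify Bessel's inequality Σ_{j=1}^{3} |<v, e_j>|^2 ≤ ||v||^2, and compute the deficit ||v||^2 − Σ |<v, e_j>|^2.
Σ |<v, e_j>|^2 = 2317/169; ||v||^2 = 14; deficit = 49/169

Write each e_j = u_j / sqrt(<u_j, u_j>) where u_j is the displayed integer vector. Then <v, e_j> = <v, u_j> / sqrt(<u_j, u_j>), so |<v, e_j>|^2 = <v, u_j>^2 / <u_j, u_j>.
Coefficients: <v, e_1> = 9/sqrt(10), <v, e_2> = 51/sqrt(490), <v, e_3> = 50/sqrt(8281).
Square and sum: Σ |<v, e_j>|^2 = 2317/169.
Compute ||v||^2 = v·v = 14.
Deficit = 14 − 2317/169 = 49/169 ≥ 0, confirming Bessel's inequality. (The deficit equals ||v − Σ <v,e_j> e_j||^2, the squared distance from v to span{e_j}.)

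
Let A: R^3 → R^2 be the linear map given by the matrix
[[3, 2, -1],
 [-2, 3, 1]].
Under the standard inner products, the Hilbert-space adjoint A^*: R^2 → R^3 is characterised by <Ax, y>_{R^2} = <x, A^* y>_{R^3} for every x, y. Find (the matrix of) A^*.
A^* = A^T =
[[3, -2],
 [2, 3],
 [-1, 1]]

For real matrices with standard dot products, the defining identity <Ax, y> = <x, A^* y> gives (Ax)^T y = x^T (A^*) y, i.e. x^T A^T y = x^T (A^*) y. Since this holds for all x, y, we must have A^* = A^T. Therefore
A^* =
[[3, -2],
 [2, 3],
 [-1, 1]].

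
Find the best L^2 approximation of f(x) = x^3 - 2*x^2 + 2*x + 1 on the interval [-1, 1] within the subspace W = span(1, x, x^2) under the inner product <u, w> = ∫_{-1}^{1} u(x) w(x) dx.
g(x) = -2*x^2 + 13*x/5 + 1

The best approximation g ∈ W is the orthogonal projection of f onto W. Writing g = a_0 + a_1 x + a_2 x^2, the coefficients solve the normal equations G · a = b where
  G_{ij} = <φ_i, φ_j> and b_i = <f, φ_i>, with φ_0 = 1, φ_1 = x, φ_2 = x^2.
G =
  [2, 0, 2/3]
  [0, 2/3, 0]
  [2/3, 0, 2/5],
b = (2/3, 26/15, -2/15).
Solving gives a_0 = 1, a_1 = 13/5, a_2 = -2, so
  g(x) = -2*x^2 + 13*x/5 + 1.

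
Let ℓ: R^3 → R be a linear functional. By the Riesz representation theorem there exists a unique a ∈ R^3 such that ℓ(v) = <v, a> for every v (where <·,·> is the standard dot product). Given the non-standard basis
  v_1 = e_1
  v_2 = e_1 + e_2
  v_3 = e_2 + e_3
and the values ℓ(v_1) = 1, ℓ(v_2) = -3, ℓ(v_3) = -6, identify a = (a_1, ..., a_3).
a = (1, -4, -2)

Write a = (a_1, ..., a_3) in the standard basis. For each basis vector v_i, ℓ(v_i) = <v_i, a> is a linear equation in the a_j's. Collect the n equations into a matrix system V a = ℓ, where row i of V is v_i (expressed in the standard basis). Since V is invertible (lower-triangular with 1s on the diagonal, up to permutation), solve by back-substitution:
  V =
[[1, 0, 0],
 [1, 1, 0],
 [0, 1, 1]]
  V a = (1, -3, -6)
Solving gives a = (1, -4, -2).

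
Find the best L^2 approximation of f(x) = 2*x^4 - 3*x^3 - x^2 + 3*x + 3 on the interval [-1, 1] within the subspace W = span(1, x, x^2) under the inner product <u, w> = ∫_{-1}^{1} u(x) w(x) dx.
g(x) = 5*x^2/7 + 6*x/5 + 99/35

The best approximation g ∈ W is the orthogonal projection of f onto W. Writing g = a_0 + a_1 x + a_2 x^2, the coefficients solve the normal equations G · a = b where
  G_{ij} = <φ_i, φ_j> and b_i = <f, φ_i>, with φ_0 = 1, φ_1 = x, φ_2 = x^2.
G =
  [2, 0, 2/3]
  [0, 2/3, 0]
  [2/3, 0, 2/5],
b = (92/15, 4/5, 76/35).
Solving gives a_0 = 99/35, a_1 = 6/5, a_2 = 5/7, so
  g(x) = 5*x^2/7 + 6*x/5 + 99/35.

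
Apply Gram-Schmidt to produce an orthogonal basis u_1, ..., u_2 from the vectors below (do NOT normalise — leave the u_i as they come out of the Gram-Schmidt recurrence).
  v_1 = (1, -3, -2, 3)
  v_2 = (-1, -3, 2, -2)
Orthogonal basis:
  u_1 = (1, -3, -2, 3)
  u_2 = (-21/23, -75/23, 42/23, -40/23)

Apply the Gram-Schmidt recurrence
  u_1 = v_1
  u_i = v_i − Σ_{j<i} ((v_i · u_j) / (u_j · u_j)) · u_j.

Step by step this gives:
  u_1 = (1, -3, -2, 3)
  u_2 = (-21/23, -75/23, 42/23, -40/23)

Orthogonality check:
  u_2 · u_1 = 0 (should be 0)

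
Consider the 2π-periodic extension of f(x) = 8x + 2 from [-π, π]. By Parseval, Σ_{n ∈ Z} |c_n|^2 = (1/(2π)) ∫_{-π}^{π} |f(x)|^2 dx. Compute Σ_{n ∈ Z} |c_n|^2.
Σ |c_n|^2 = 64π^2/3 + 4

Expand and integrate term by term over [-π, π]:
  ∫ (8x)^2 dx = 64·(2π^3/3); ∫ 2·8·(2)·x dx = 0 (odd integrand); ∫ 2^2 dx = 4·2π.
So (1/(2π)) ∫_{-π}^{π} (8x + 2)^2 dx = 64π^2/3 + 4 = 64π^2/3 + 4.
Parseval ⇒ Σ |c_n|^2 = 64π^2/3 + 4.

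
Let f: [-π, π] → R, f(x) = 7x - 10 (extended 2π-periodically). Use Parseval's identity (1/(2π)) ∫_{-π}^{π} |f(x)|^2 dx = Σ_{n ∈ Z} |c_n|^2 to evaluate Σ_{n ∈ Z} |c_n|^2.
Σ |c_n|^2 = 49π^2/3 + 100

Expand and integrate term by term over [-π, π]:
  ∫ (7x)^2 dx = 49·(2π^3/3); ∫ 2·7·(-10)·x dx = 0 (odd integrand); ∫ (-10)^2 dx = 100·2π.
So (1/(2π)) ∫_{-π}^{π} (7x - 10)^2 dx = 49π^2/3 + 100 = 49π^2/3 + 100.
Parseval ⇒ Σ |c_n|^2 = 49π^2/3 + 100.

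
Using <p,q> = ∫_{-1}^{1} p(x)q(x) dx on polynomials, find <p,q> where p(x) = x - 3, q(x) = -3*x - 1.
<p,q> = 4

Expand the product: p(x)·q(x) = -3*x^2 + 8*x + 3.
∫_{-1}^{1} of each monomial x^k gives [2/(k+1) if k even, 0 if k odd]. Integrating term-by-term (or equivalently evaluating the antiderivative F(x) = -x^3 + 4*x^2 + 3*x at the endpoints):
  F(1) − F(−1) = 6 − (2) = 4.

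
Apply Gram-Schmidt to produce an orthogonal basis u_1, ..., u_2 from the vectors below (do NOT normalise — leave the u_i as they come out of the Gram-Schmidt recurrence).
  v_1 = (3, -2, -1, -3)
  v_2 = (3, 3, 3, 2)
Orthogonal basis:
  u_1 = (3, -2, -1, -3)
  u_2 = (87/23, 57/23, 63/23, 28/23)

Apply the Gram-Schmidt recurrence
  u_1 = v_1
  u_i = v_i − Σ_{j<i} ((v_i · u_j) / (u_j · u_j)) · u_j.

Step by step this gives:
  u_1 = (3, -2, -1, -3)
  u_2 = (87/23, 57/23, 63/23, 28/23)

Orthogonality check:
  u_2 · u_1 = 0 (should be 0)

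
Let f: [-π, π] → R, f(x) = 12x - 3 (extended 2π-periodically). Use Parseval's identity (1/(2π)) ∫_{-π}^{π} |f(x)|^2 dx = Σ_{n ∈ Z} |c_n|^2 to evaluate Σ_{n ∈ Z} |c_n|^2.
Σ |c_n|^2 = 48π^2 + 9

Expand and integrate term by term over [-π, π]:
  ∫ (12x)^2 dx = 144·(2π^3/3); ∫ 2·12·(-3)·x dx = 0 (odd integrand); ∫ (-3)^2 dx = 9·2π.
So (1/(2π)) ∫_{-π}^{π} (12x - 3)^2 dx = 144π^2/3 + 9 = 48π^2 + 9.
Parseval ⇒ Σ |c_n|^2 = 48π^2 + 9.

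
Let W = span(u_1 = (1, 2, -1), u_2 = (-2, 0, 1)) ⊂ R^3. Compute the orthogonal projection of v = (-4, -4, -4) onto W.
proj_W(v) = (-4/3, -8/3, 4/3)

Set up U = [u_1 | ... | u_2] ∈ R^(3×2). The projector onto W = col(U) is P = U (U^T U)^(-1) U^T.
Compute U^T U =
  [6, -3]
  [-3, 5],
and U^T v = (-8, 4).
Solve U^T U · c = U^T v for the coefficients: c = (-4/3, 0). The projection is proj_W(v) = U c.
Check: (v - proj_W(v)) · u_1 = 0  (should be 0).
Check: (v - proj_W(v)) · u_2 = 0  (should be 0).
Result: proj_W(v) = (-4/3, -8/3, 4/3).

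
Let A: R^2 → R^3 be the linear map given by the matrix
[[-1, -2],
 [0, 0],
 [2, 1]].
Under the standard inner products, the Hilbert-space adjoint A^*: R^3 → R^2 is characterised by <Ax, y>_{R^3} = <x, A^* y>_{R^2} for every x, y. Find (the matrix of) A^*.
A^* = A^T =
[[-1, 0, 2],
 [-2, 0, 1]]

For real matrices with standard dot products, the defining identity <Ax, y> = <x, A^* y> gives (Ax)^T y = x^T (A^*) y, i.e. x^T A^T y = x^T (A^*) y. Since this holds for all x, y, we must have A^* = A^T. Therefore
A^* =
[[-1, 0, 2],
 [-2, 0, 1]].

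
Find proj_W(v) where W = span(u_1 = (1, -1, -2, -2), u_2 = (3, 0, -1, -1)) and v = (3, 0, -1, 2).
proj_W(v) = (174/61, 45/61, 17/61, 17/61)

Set up U = [u_1 | ... | u_2] ∈ R^(4×2). The projector onto W = col(U) is P = U (U^T U)^(-1) U^T.
Compute U^T U =
  [10, 7]
  [7, 11],
and U^T v = (1, 8).
Solve U^T U · c = U^T v for the coefficients: c = (-45/61, 73/61). The projection is proj_W(v) = U c.
Check: (v - proj_W(v)) · u_1 = 0  (should be 0).
Check: (v - proj_W(v)) · u_2 = 0  (should be 0).
Result: proj_W(v) = (174/61, 45/61, 17/61, 17/61).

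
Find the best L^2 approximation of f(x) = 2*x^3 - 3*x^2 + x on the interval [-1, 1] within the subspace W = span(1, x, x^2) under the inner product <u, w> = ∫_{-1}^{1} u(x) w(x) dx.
g(x) = -3*x^2 + 11*x/5

The best approximation g ∈ W is the orthogonal projection of f onto W. Writing g = a_0 + a_1 x + a_2 x^2, the coefficients solve the normal equations G · a = b where
  G_{ij} = <φ_i, φ_j> and b_i = <f, φ_i>, with φ_0 = 1, φ_1 = x, φ_2 = x^2.
G =
  [2, 0, 2/3]
  [0, 2/3, 0]
  [2/3, 0, 2/5],
b = (-2, 22/15, -6/5).
Solving gives a_0 = 0, a_1 = 11/5, a_2 = -3, so
  g(x) = -3*x^2 + 11*x/5.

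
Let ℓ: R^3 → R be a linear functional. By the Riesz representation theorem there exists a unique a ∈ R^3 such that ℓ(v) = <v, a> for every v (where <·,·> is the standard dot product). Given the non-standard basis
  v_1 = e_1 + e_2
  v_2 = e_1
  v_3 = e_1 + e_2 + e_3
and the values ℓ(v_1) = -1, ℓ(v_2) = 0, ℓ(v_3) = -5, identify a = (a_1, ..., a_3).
a = (0, -1, -4)

Write a = (a_1, ..., a_3) in the standard basis. For each basis vector v_i, ℓ(v_i) = <v_i, a> is a linear equation in the a_j's. Collect the n equations into a matrix system V a = ℓ, where row i of V is v_i (expressed in the standard basis). Since V is invertible (lower-triangular with 1s on the diagonal, up to permutation), solve by back-substitution:
  V =
[[1, 1, 0],
 [1, 0, 0],
 [1, 1, 1]]
  V a = (-1, 0, -5)
Solving gives a = (0, -1, -4).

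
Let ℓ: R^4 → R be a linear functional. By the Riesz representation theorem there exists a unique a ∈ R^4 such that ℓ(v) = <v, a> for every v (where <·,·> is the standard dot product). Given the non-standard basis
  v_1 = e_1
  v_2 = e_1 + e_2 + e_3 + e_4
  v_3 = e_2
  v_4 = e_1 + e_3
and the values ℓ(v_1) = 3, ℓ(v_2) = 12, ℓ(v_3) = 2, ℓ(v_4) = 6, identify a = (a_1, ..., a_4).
a = (3, 2, 3, 4)

Write a = (a_1, ..., a_4) in the standard basis. For each basis vector v_i, ℓ(v_i) = <v_i, a> is a linear equation in the a_j's. Collect the n equations into a matrix system V a = ℓ, where row i of V is v_i (expressed in the standard basis). Since V is invertible (lower-triangular with 1s on the diagonal, up to permutation), solve by back-substitution:
  V =
[[1, 0, 0, 0],
 [1, 1, 1, 1],
 [0, 1, 0, 0],
 [1, 0, 1, 0]]
  V a = (3, 12, 2, 6)
Solving gives a = (3, 2, 3, 4).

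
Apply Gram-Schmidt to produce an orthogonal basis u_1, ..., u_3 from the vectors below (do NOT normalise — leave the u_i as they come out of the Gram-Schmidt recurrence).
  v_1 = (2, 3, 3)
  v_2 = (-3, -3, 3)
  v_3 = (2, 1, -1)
Orthogonal basis:
  u_1 = (2, 3, 3)
  u_2 = (-27/11, -24/11, 42/11)
  u_3 = (18/31, -15/31, 3/31)

Apply the Gram-Schmidt recurrence
  u_1 = v_1
  u_i = v_i − Σ_{j<i} ((v_i · u_j) / (u_j · u_j)) · u_j.

Step by step this gives:
  u_1 = (2, 3, 3)
  u_2 = (-27/11, -24/11, 42/11)
  u_3 = (18/31, -15/31, 3/31)

Orthogonality check:
  u_2 · u_1 = 0 (should be 0)
  u_3 · u_1 = 0 (should be 0)
  u_3 · u_2 = 0 (should be 0)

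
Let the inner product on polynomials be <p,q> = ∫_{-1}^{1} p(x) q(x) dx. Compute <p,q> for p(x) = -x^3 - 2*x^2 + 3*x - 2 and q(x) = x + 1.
<p,q> = -56/15

Expand the product: p(x)·q(x) = -x^4 - 3*x^3 + x^2 + x - 2.
∫_{-1}^{1} of each monomial x^k gives [2/(k+1) if k even, 0 if k odd]. Integrating term-by-term (or equivalently evaluating the antiderivative F(x) = -x^5/5 - 3*x^4/4 + x^3/3 + x^2/2 - 2*x at the endpoints):
  F(1) − F(−1) = -127/60 − (97/60) = -56/15.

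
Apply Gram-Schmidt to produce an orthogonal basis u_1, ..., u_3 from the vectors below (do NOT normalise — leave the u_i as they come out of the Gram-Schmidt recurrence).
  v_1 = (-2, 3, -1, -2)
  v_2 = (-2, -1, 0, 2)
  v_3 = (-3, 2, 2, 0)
Orthogonal basis:
  u_1 = (-2, 3, -1, -2)
  u_2 = (-7/3, -1/2, -1/6, 5/3)
  u_3 = (-1/3, 2/3, 8/3, 0)

Apply the Gram-Schmidt recurrence
  u_1 = v_1
  u_i = v_i − Σ_{j<i} ((v_i · u_j) / (u_j · u_j)) · u_j.

Step by step this gives:
  u_1 = (-2, 3, -1, -2)
  u_2 = (-7/3, -1/2, -1/6, 5/3)
  u_3 = (-1/3, 2/3, 8/3, 0)

Orthogonality check:
  u_2 · u_1 = 0 (should be 0)
  u_3 · u_1 = 0 (should be 0)
  u_3 · u_2 = 0 (should be 0)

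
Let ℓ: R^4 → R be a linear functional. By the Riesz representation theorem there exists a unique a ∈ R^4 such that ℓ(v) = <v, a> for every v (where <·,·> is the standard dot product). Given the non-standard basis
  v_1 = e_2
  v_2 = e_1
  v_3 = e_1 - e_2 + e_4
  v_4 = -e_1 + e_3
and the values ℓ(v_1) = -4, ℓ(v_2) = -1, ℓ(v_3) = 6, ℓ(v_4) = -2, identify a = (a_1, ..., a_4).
a = (-1, -4, -3, 3)

Write a = (a_1, ..., a_4) in the standard basis. For each basis vector v_i, ℓ(v_i) = <v_i, a> is a linear equation in the a_j's. Collect the n equations into a matrix system V a = ℓ, where row i of V is v_i (expressed in the standard basis). Since V is invertible (lower-triangular with 1s on the diagonal, up to permutation), solve by back-substitution:
  V =
[[0, 1, 0, 0],
 [1, 0, 0, 0],
 [1, -1, 0, 1],
 [-1, 0, 1, 0]]
  V a = (-4, -1, 6, -2)
Solving gives a = (-1, -4, -3, 3).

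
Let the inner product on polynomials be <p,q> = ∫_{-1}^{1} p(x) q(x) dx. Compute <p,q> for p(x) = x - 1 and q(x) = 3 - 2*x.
<p,q> = -22/3

Expand the product: p(x)·q(x) = -2*x^2 + 5*x - 3.
∫_{-1}^{1} of each monomial x^k gives [2/(k+1) if k even, 0 if k odd]. Integrating term-by-term (or equivalently evaluating the antiderivative F(x) = -2*x^3/3 + 5*x^2/2 - 3*x at the endpoints):
  F(1) − F(−1) = -7/6 − (37/6) = -22/3.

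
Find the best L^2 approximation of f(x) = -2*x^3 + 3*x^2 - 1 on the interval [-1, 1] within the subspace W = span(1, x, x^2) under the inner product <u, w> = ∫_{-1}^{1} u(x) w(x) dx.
g(x) = 3*x^2 - 6*x/5 - 1

The best approximation g ∈ W is the orthogonal projection of f onto W. Writing g = a_0 + a_1 x + a_2 x^2, the coefficients solve the normal equations G · a = b where
  G_{ij} = <φ_i, φ_j> and b_i = <f, φ_i>, with φ_0 = 1, φ_1 = x, φ_2 = x^2.
G =
  [2, 0, 2/3]
  [0, 2/3, 0]
  [2/3, 0, 2/5],
b = (0, -4/5, 8/15).
Solving gives a_0 = -1, a_1 = -6/5, a_2 = 3, so
  g(x) = 3*x^2 - 6*x/5 - 1.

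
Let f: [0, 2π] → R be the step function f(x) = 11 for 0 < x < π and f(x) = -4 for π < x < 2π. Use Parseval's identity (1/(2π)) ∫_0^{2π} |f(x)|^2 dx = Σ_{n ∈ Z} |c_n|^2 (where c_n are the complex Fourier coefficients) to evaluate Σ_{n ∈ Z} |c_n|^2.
Σ |c_n|^2 = 137/2

Parseval equates the L^2 energy of f (normalised by 1/(2π)) with the ℓ^2 sum of its Fourier coefficients: (1/(2π)) ∫_0^{2π} |f|^2 = Σ |c_n|^2.
Compute the left side: (1/(2π)) [∫_0^π 11^2 dx + ∫_π^{2π} (-4)^2 dx] = (1/(2π)) · (121π + 16π) = (121 + 16)/2 = 137/2.
So Σ_{n ∈ Z} |c_n|^2 = 137/2.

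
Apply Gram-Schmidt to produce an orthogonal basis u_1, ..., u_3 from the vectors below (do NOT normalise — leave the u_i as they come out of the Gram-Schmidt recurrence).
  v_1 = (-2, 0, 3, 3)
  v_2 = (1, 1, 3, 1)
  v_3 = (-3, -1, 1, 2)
Orthogonal basis:
  u_1 = (-2, 0, 3, 3)
  u_2 = (21/11, 1, 18/11, -4/11)
  u_3 = (-6/41, -9/41, 19/82, -27/82)

Apply the Gram-Schmidt recurrence
  u_1 = v_1
  u_i = v_i − Σ_{j<i} ((v_i · u_j) / (u_j · u_j)) · u_j.

Step by step this gives:
  u_1 = (-2, 0, 3, 3)
  u_2 = (21/11, 1, 18/11, -4/11)
  u_3 = (-6/41, -9/41, 19/82, -27/82)

Orthogonality check:
  u_2 · u_1 = 0 (should be 0)
  u_3 · u_1 = 0 (should be 0)
  u_3 · u_2 = 0 (should be 0)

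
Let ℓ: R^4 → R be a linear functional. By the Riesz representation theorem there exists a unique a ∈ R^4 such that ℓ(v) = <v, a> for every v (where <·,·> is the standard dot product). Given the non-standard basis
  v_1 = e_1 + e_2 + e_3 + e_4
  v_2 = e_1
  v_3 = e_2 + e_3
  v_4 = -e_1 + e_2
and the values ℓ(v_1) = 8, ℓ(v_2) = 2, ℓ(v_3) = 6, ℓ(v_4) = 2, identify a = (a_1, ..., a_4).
a = (2, 4, 2, 0)

Write a = (a_1, ..., a_4) in the standard basis. For each basis vector v_i, ℓ(v_i) = <v_i, a> is a linear equation in the a_j's. Collect the n equations into a matrix system V a = ℓ, where row i of V is v_i (expressed in the standard basis). Since V is invertible (lower-triangular with 1s on the diagonal, up to permutation), solve by back-substitution:
  V =
[[1, 1, 1, 1],
 [1, 0, 0, 0],
 [0, 1, 1, 0],
 [-1, 1, 0, 0]]
  V a = (8, 2, 6, 2)
Solving gives a = (2, 4, 2, 0).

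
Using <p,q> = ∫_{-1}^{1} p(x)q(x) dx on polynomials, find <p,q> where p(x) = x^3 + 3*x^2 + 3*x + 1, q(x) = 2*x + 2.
<p,q> = 64/5

Expand the product: p(x)·q(x) = 2*x^4 + 8*x^3 + 12*x^2 + 8*x + 2.
∫_{-1}^{1} of each monomial x^k gives [2/(k+1) if k even, 0 if k odd]. Integrating term-by-term (or equivalently evaluating the antiderivative F(x) = 2*x^5/5 + 2*x^4 + 4*x^3 + 4*x^2 + 2*x at the endpoints):
  F(1) − F(−1) = 62/5 − (-2/5) = 64/5.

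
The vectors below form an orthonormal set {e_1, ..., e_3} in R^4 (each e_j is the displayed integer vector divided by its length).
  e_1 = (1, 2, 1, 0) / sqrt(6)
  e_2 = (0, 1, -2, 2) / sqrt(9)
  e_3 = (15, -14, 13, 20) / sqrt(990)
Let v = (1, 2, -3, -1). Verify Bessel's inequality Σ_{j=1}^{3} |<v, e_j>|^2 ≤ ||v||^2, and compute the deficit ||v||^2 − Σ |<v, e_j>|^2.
Σ |<v, e_j>|^2 = 1634/165; ||v||^2 = 15; deficit = 841/165

Write each e_j = u_j / sqrt(<u_j, u_j>) where u_j is the displayed integer vector. Then <v, e_j> = <v, u_j> / sqrt(<u_j, u_j>), so |<v, e_j>|^2 = <v, u_j>^2 / <u_j, u_j>.
Coefficients: <v, e_1> = 2/sqrt(6), <v, e_2> = 6/sqrt(9), <v, e_3> = -72/sqrt(990).
Square and sum: Σ |<v, e_j>|^2 = 1634/165.
Compute ||v||^2 = v·v = 15.
Deficit = 15 − 1634/165 = 841/165 ≥ 0, confirming Bessel's inequality. (The deficit equals ||v − Σ <v,e_j> e_j||^2, the squared distance from v to span{e_j}.)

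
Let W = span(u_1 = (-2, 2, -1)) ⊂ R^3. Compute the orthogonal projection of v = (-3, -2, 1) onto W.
proj_W(v) = (-2/9, 2/9, -1/9)

Set up U = [u_1 | ... | u_1] ∈ R^(3×1). The projector onto W = col(U) is P = U (U^T U)^(-1) U^T.
Compute U^T U =
  [9],
and U^T v = (1).
Solve U^T U · c = U^T v for the coefficients: c = (1/9). The projection is proj_W(v) = U c.
Check: (v - proj_W(v)) · u_1 = 0  (should be 0).
Result: proj_W(v) = (-2/9, 2/9, -1/9).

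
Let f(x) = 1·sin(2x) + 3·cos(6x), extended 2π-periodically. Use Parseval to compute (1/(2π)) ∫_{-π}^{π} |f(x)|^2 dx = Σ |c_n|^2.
Σ |c_n|^2 = 5

Expand |f|^2 and use orthogonality of {sin(nx), cos(mx)} on [-π, π]:
  ∫_{-π}^{π} sin(nx)^2 dx = π, ∫ cos(mx)^2 dx = π, and cross terms integrate to 0.
So ∫_{-π}^{π} f(x)^2 dx = 1^2 · π + 3^2 · π = (1 + 9)π.
Divide by 2π: (1 + 9)/2 = 5.
By Parseval, this equals Σ |c_n|^2.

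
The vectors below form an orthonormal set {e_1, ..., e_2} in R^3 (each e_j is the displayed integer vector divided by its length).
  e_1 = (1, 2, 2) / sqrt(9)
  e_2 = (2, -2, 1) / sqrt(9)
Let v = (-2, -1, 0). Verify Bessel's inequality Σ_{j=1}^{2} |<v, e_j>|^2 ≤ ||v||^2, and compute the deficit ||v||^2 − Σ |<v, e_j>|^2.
Σ |<v, e_j>|^2 = 20/9; ||v||^2 = 5; deficit = 25/9

Write each e_j = u_j / sqrt(<u_j, u_j>) where u_j is the displayed integer vector. Then <v, e_j> = <v, u_j> / sqrt(<u_j, u_j>), so |<v, e_j>|^2 = <v, u_j>^2 / <u_j, u_j>.
Coefficients: <v, e_1> = -4/sqrt(9), <v, e_2> = -2/sqrt(9).
Square and sum: Σ |<v, e_j>|^2 = 20/9.
Compute ||v||^2 = v·v = 5.
Deficit = 5 − 20/9 = 25/9 ≥ 0, confirming Bessel's inequality. (The deficit equals ||v − Σ <v,e_j> e_j||^2, the squared distance from v to span{e_j}.)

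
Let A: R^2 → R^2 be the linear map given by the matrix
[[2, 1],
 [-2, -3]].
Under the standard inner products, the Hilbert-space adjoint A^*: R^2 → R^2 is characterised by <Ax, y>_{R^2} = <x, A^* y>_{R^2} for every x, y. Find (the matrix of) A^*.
A^* = A^T =
[[2, -2],
 [1, -3]]

For real matrices with standard dot products, the defining identity <Ax, y> = <x, A^* y> gives (Ax)^T y = x^T (A^*) y, i.e. x^T A^T y = x^T (A^*) y. Since this holds for all x, y, we must have A^* = A^T. Therefore
A^* =
[[2, -2],
 [1, -3]].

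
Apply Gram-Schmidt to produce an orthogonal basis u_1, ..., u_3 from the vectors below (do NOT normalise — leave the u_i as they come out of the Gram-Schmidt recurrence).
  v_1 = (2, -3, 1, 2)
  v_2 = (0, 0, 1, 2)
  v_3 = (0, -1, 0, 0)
Orthogonal basis:
  u_1 = (2, -3, 1, 2)
  u_2 = (-5/9, 5/6, 13/18, 13/9)
  u_3 = (-6/13, -4/13, 0, 0)

Apply the Gram-Schmidt recurrence
  u_1 = v_1
  u_i = v_i − Σ_{j<i} ((v_i · u_j) / (u_j · u_j)) · u_j.

Step by step this gives:
  u_1 = (2, -3, 1, 2)
  u_2 = (-5/9, 5/6, 13/18, 13/9)
  u_3 = (-6/13, -4/13, 0, 0)

Orthogonality check:
  u_2 · u_1 = 0 (should be 0)
  u_3 · u_1 = 0 (should be 0)
  u_3 · u_2 = 0 (should be 0)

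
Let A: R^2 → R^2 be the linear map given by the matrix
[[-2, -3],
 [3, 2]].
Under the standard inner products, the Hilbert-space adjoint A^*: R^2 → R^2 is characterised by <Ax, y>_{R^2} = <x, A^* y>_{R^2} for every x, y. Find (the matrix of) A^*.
A^* = A^T =
[[-2, 3],
 [-3, 2]]

For real matrices with standard dot products, the defining identity <Ax, y> = <x, A^* y> gives (Ax)^T y = x^T (A^*) y, i.e. x^T A^T y = x^T (A^*) y. Since this holds for all x, y, we must have A^* = A^T. Therefore
A^* =
[[-2, 3],
 [-3, 2]].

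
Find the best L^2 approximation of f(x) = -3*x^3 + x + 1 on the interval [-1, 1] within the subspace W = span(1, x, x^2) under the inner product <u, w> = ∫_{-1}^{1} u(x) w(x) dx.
g(x) = 1 - 4*x/5

The best approximation g ∈ W is the orthogonal projection of f onto W. Writing g = a_0 + a_1 x + a_2 x^2, the coefficients solve the normal equations G · a = b where
  G_{ij} = <φ_i, φ_j> and b_i = <f, φ_i>, with φ_0 = 1, φ_1 = x, φ_2 = x^2.
G =
  [2, 0, 2/3]
  [0, 2/3, 0]
  [2/3, 0, 2/5],
b = (2, -8/15, 2/3).
Solving gives a_0 = 1, a_1 = -4/5, a_2 = 0, so
  g(x) = 1 - 4*x/5.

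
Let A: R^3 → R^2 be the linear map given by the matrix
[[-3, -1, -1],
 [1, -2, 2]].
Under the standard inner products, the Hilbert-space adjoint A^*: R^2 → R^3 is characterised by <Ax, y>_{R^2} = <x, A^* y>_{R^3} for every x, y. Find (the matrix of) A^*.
A^* = A^T =
[[-3, 1],
 [-1, -2],
 [-1, 2]]

For real matrices with standard dot products, the defining identity <Ax, y> = <x, A^* y> gives (Ax)^T y = x^T (A^*) y, i.e. x^T A^T y = x^T (A^*) y. Since this holds for all x, y, we must have A^* = A^T. Therefore
A^* =
[[-3, 1],
 [-1, -2],
 [-1, 2]].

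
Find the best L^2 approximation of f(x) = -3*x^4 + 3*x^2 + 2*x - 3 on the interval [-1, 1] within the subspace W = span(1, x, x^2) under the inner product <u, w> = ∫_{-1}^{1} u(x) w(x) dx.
g(x) = 3*x^2/7 + 2*x - 96/35

The best approximation g ∈ W is the orthogonal projection of f onto W. Writing g = a_0 + a_1 x + a_2 x^2, the coefficients solve the normal equations G · a = b where
  G_{ij} = <φ_i, φ_j> and b_i = <f, φ_i>, with φ_0 = 1, φ_1 = x, φ_2 = x^2.
G =
  [2, 0, 2/3]
  [0, 2/3, 0]
  [2/3, 0, 2/5],
b = (-26/5, 4/3, -58/35).
Solving gives a_0 = -96/35, a_1 = 2, a_2 = 3/7, so
  g(x) = 3*x^2/7 + 2*x - 96/35.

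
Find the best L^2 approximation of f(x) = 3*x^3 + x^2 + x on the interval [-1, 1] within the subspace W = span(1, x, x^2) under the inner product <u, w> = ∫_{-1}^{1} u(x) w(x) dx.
g(x) = x^2 + 14*x/5

The best approximation g ∈ W is the orthogonal projection of f onto W. Writing g = a_0 + a_1 x + a_2 x^2, the coefficients solve the normal equations G · a = b where
  G_{ij} = <φ_i, φ_j> and b_i = <f, φ_i>, with φ_0 = 1, φ_1 = x, φ_2 = x^2.
G =
  [2, 0, 2/3]
  [0, 2/3, 0]
  [2/3, 0, 2/5],
b = (2/3, 28/15, 2/5).
Solving gives a_0 = 0, a_1 = 14/5, a_2 = 1, so
  g(x) = x^2 + 14*x/5.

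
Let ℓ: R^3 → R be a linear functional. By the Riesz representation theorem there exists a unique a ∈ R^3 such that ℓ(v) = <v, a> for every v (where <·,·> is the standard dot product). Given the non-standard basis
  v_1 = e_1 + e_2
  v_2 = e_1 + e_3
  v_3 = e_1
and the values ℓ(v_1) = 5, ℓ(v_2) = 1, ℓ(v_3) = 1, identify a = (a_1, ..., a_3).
a = (1, 4, 0)

Write a = (a_1, ..., a_3) in the standard basis. For each basis vector v_i, ℓ(v_i) = <v_i, a> is a linear equation in the a_j's. Collect the n equations into a matrix system V a = ℓ, where row i of V is v_i (expressed in the standard basis). Since V is invertible (lower-triangular with 1s on the diagonal, up to permutation), solve by back-substitution:
  V =
[[1, 1, 0],
 [1, 0, 1],
 [1, 0, 0]]
  V a = (5, 1, 1)
Solving gives a = (1, 4, 0).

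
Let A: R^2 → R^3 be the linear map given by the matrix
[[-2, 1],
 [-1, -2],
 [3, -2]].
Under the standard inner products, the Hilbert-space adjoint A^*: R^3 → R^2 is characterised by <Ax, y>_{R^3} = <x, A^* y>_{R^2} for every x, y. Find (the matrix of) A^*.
A^* = A^T =
[[-2, -1, 3],
 [1, -2, -2]]

For real matrices with standard dot products, the defining identity <Ax, y> = <x, A^* y> gives (Ax)^T y = x^T (A^*) y, i.e. x^T A^T y = x^T (A^*) y. Since this holds for all x, y, we must have A^* = A^T. Therefore
A^* =
[[-2, -1, 3],
 [1, -2, -2]].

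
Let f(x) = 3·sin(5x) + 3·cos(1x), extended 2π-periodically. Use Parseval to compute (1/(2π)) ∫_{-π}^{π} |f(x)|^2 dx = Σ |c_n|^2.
Σ |c_n|^2 = 9

Expand |f|^2 and use orthogonality of {sin(nx), cos(mx)} on [-π, π]:
  ∫_{-π}^{π} sin(nx)^2 dx = π, ∫ cos(mx)^2 dx = π, and cross terms integrate to 0.
So ∫_{-π}^{π} f(x)^2 dx = 3^2 · π + 3^2 · π = (9 + 9)π.
Divide by 2π: (9 + 9)/2 = 9.
By Parseval, this equals Σ |c_n|^2.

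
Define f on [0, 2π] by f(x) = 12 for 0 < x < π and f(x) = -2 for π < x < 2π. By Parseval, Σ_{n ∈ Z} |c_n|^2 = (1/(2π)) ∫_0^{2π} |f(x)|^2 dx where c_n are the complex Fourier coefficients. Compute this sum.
Σ |c_n|^2 = 74

Parseval equates the L^2 energy of f (normalised by 1/(2π)) with the ℓ^2 sum of its Fourier coefficients: (1/(2π)) ∫_0^{2π} |f|^2 = Σ |c_n|^2.
Compute the left side: (1/(2π)) [∫_0^π 12^2 dx + ∫_π^{2π} (-2)^2 dx] = (1/(2π)) · (144π + 4π) = (144 + 4)/2 = 74.
So Σ_{n ∈ Z} |c_n|^2 = 74.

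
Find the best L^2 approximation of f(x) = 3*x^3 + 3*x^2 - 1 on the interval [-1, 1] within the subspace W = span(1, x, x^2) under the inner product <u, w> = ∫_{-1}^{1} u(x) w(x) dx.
g(x) = 3*x^2 + 9*x/5 - 1

The best approximation g ∈ W is the orthogonal projection of f onto W. Writing g = a_0 + a_1 x + a_2 x^2, the coefficients solve the normal equations G · a = b where
  G_{ij} = <φ_i, φ_j> and b_i = <f, φ_i>, with φ_0 = 1, φ_1 = x, φ_2 = x^2.
G =
  [2, 0, 2/3]
  [0, 2/3, 0]
  [2/3, 0, 2/5],
b = (0, 6/5, 8/15).
Solving gives a_0 = -1, a_1 = 9/5, a_2 = 3, so
  g(x) = 3*x^2 + 9*x/5 - 1.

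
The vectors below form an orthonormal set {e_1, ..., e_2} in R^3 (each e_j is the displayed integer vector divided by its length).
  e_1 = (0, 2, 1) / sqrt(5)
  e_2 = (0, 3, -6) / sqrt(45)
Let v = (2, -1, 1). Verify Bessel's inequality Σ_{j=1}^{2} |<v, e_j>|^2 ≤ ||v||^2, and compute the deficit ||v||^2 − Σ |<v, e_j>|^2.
Σ |<v, e_j>|^2 = 2; ||v||^2 = 6; deficit = 4

Write each e_j = u_j / sqrt(<u_j, u_j>) where u_j is the displayed integer vector. Then <v, e_j> = <v, u_j> / sqrt(<u_j, u_j>), so |<v, e_j>|^2 = <v, u_j>^2 / <u_j, u_j>.
Coefficients: <v, e_1> = -1/sqrt(5), <v, e_2> = -9/sqrt(45).
Square and sum: Σ |<v, e_j>|^2 = 2.
Compute ||v||^2 = v·v = 6.
Deficit = 6 − 2 = 4 ≥ 0, confirming Bessel's inequality. (The deficit equals ||v − Σ <v,e_j> e_j||^2, the squared distance from v to span{e_j}.)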